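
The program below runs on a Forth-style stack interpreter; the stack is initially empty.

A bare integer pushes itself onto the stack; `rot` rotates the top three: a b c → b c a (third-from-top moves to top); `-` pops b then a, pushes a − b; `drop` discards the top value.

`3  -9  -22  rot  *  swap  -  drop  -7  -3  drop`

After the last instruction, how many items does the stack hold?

3    -> [3]
-9   -> [3, -9]
-22  -> [3, -9, -22]
rot  -> [-9, -22, 3]
*    -> [-9, -66]
swap -> [-66, -9]
-    -> [-57]
drop -> []
-7   -> [-7]
-3   -> [-7, -3]
drop -> [-7]

1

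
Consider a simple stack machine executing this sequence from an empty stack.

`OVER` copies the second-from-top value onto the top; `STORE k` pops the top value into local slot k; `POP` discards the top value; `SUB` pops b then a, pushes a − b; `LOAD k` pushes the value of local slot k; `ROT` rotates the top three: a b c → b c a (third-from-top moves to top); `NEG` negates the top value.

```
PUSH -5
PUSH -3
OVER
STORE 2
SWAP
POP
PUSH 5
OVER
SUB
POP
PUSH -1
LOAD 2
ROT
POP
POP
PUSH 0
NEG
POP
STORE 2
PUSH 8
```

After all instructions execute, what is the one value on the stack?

PUSH -5 → [-5]
PUSH -3 → [-5, -3]
OVER    → [-5, -3, -5]
STORE 2 → [-5, -3]
SWAP    → [-3, -5]
POP     → [-3]
PUSH 5  → [-3, 5]
OVER    → [-3, 5, -3]
SUB     → [-3, 8]
POP     → [-3]
PUSH -1 → [-3, -1]
LOAD 2  → [-3, -1, -5]
ROT     → [-1, -5, -3]
POP     → [-1, -5]
POP     → [-1]
PUSH 0  → [-1, 0]
NEG     → [-1, 0]
POP     → [-1]
STORE 2 → []
PUSH 8  → [8]

8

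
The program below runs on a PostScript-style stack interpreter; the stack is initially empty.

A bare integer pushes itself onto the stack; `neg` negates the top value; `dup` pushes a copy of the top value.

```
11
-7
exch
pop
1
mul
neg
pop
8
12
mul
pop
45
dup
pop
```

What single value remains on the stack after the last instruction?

11   → [11]
-7   → [11, -7]
exch → [-7, 11]
pop  → [-7]
1    → [-7, 1]
mul  → [-7]
neg  → [7]
pop  → []
8    → [8]
12   → [8, 12]
mul  → [96]
pop  → []
45   → [45]
dup  → [45, 45]
pop  → [45]

45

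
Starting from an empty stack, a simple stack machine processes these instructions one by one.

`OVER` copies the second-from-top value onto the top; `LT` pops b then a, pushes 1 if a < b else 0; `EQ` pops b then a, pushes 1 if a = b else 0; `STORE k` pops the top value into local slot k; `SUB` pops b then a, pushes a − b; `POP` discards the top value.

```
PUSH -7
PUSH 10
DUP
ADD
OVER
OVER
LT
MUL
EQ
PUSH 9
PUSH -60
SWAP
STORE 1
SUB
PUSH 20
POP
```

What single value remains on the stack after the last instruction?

60

PUSH -7  -> [-7]
PUSH 10  -> [-7, 10]
DUP      -> [-7, 10, 10]
ADD      -> [-7, 20]
OVER     -> [-7, 20, -7]
OVER     -> [-7, 20, -7, 20]
LT       -> [-7, 20, 1]
MUL      -> [-7, 20]
EQ       -> [0]
PUSH 9   -> [0, 9]
PUSH -60 -> [0, 9, -60]
SWAP     -> [0, -60, 9]
STORE 1  -> [0, -60]
SUB      -> [60]
PUSH 20  -> [60, 20]
POP      -> [60]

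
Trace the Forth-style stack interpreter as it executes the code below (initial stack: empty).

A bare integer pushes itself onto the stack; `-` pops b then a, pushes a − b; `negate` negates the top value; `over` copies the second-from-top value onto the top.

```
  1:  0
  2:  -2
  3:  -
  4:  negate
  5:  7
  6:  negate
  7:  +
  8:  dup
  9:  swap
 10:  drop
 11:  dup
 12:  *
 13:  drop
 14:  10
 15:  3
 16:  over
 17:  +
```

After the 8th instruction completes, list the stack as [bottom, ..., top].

0       [0]
-2      [0, -2]
-       [2]
negate  [-2]
7       [-2, 7]
negate  [-2, -7]
+       [-9]
dup     [-9, -9]

[-9, -9]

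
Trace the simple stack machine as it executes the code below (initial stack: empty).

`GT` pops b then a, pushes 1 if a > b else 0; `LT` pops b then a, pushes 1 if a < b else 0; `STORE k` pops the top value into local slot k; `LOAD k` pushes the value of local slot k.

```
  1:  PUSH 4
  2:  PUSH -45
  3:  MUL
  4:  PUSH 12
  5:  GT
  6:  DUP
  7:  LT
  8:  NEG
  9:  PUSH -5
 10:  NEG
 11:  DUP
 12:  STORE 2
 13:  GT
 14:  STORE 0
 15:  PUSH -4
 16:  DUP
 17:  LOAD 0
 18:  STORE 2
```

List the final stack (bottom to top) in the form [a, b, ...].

PUSH 4   : [4]
PUSH -45 : [4, -45]
MUL      : [-180]
PUSH 12  : [-180, 12]
GT       : [0]
DUP      : [0, 0]
LT       : [0]
NEG      : [0]
PUSH -5  : [0, -5]
NEG      : [0, 5]
DUP      : [0, 5, 5]
STORE 2  : [0, 5]
GT       : [0]
STORE 0  : []
PUSH -4  : [-4]
DUP      : [-4, -4]
LOAD 0   : [-4, -4, 0]
STORE 2  : [-4, -4]

[-4, -4]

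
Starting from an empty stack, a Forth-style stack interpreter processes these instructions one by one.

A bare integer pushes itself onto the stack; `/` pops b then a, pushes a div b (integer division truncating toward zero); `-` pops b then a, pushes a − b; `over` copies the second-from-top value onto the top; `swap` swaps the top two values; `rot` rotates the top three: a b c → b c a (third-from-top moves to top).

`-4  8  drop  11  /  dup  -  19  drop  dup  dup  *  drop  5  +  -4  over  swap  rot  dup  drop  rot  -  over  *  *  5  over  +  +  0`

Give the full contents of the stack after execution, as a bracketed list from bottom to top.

[5, 0]

-4    [-4]
8     [-4, 8]
drop  [-4]
11    [-4, 11]
/     [0]
dup   [0, 0]
-     [0]
19    [0, 19]
drop  [0]
dup   [0, 0]
dup   [0, 0, 0]
*     [0, 0]
drop  [0]
5     [0, 5]
+     [5]
-4    [5, -4]
over  [5, -4, 5]
swap  [5, 5, -4]
rot   [5, -4, 5]
dup   [5, -4, 5, 5]
drop  [5, -4, 5]
rot   [-4, 5, 5]
-     [-4, 0]
over  [-4, 0, -4]
*     [-4, 0]
*     [0]
5     [0, 5]
over  [0, 5, 0]
+     [0, 5]
+     [5]
0     [5, 0]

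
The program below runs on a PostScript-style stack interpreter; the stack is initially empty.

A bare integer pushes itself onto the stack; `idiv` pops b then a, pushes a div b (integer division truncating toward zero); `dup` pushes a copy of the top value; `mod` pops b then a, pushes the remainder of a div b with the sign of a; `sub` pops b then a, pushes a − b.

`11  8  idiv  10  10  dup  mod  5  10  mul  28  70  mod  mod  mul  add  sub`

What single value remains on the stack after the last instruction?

-9

11    [11]
8     [11, 8]
idiv  [1]
10    [1, 10]
10    [1, 10, 10]
dup   [1, 10, 10, 10]
mod   [1, 10, 0]
5     [1, 10, 0, 5]
10    [1, 10, 0, 5, 10]
mul   [1, 10, 0, 50]
28    [1, 10, 0, 50, 28]
70    [1, 10, 0, 50, 28, 70]
mod   [1, 10, 0, 50, 28]
mod   [1, 10, 0, 22]
mul   [1, 10, 0]
add   [1, 10]
sub   [-9]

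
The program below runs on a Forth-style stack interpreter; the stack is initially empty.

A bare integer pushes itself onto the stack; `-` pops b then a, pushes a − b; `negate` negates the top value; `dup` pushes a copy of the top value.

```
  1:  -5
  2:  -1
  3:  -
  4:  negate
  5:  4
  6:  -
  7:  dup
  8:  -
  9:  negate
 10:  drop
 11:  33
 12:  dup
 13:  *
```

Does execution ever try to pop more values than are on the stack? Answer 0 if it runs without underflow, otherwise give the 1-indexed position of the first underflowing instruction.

-5     → -5
-1     → -5 -1
-      → -4
negate → 4
4      → 4 4
-      → 0
dup    → 0 0
-      → 0
negate → 0
drop   → (empty)
33     → 33
dup    → 33 33
*      → 1089

0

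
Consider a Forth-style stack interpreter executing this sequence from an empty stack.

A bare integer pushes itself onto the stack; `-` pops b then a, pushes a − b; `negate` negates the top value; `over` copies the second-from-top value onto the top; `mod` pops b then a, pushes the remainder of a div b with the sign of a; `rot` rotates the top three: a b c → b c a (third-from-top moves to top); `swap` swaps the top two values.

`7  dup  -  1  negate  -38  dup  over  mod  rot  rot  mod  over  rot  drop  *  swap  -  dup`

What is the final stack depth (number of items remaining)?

2

7      → [7]
dup    → [7, 7]
-      → [0]
1      → [0, 1]
negate → [0, -1]
-38    → [0, -1, -38]
dup    → [0, -1, -38, -38]
over   → [0, -1, -38, -38, -38]
mod    → [0, -1, -38, 0]
rot    → [0, -38, 0, -1]
rot    → [0, 0, -1, -38]
mod    → [0, 0, -1]
over   → [0, 0, -1, 0]
rot    → [0, -1, 0, 0]
drop   → [0, -1, 0]
*      → [0, 0]
swap   → [0, 0]
-      → [0]
dup    → [0, 0]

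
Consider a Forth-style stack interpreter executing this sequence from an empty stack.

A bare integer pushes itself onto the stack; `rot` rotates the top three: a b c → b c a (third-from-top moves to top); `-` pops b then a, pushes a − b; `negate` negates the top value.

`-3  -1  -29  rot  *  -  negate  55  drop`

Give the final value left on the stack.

88

-3     → [-3]
-1     → [-3, -1]
-29    → [-3, -1, -29]
rot    → [-1, -29, -3]
*      → [-1, 87]
-      → [-88]
negate → [88]
55     → [88, 55]
drop   → [88]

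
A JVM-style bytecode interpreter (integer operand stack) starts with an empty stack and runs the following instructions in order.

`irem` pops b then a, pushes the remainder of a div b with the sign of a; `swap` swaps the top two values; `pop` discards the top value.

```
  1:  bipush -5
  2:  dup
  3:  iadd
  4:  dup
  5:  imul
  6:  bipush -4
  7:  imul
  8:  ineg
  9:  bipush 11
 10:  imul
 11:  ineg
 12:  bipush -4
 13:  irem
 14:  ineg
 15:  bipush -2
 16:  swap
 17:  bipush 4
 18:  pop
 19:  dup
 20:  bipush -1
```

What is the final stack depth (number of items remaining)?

bipush -5 -> -5
dup       -> -5 -5
iadd      -> -10
dup       -> -10 -10
imul      -> 100
bipush -4 -> 100 -4
imul      -> -400
ineg      -> 400
bipush 11 -> 400 11
imul      -> 4400
ineg      -> -4400
bipush -4 -> -4400 -4
irem      -> 0
ineg      -> 0
bipush -2 -> 0 -2
swap      -> -2 0
bipush 4  -> -2 0 4
pop       -> -2 0
dup       -> -2 0 0
bipush -1 -> -2 0 0 -1

4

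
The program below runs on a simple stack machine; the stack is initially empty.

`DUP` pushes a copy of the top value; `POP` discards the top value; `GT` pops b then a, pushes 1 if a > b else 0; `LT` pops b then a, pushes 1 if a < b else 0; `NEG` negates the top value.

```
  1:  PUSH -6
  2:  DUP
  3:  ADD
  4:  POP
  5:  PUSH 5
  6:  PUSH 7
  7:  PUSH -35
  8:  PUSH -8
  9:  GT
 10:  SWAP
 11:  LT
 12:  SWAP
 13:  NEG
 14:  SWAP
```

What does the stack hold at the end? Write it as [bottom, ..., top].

[-5, 1]

PUSH -6  : -6
DUP      : -6 -6
ADD      : -12
POP      : (empty)
PUSH 5   : 5
PUSH 7   : 5 7
PUSH -35 : 5 7 -35
PUSH -8  : 5 7 -35 -8
GT       : 5 7 0
SWAP     : 5 0 7
LT       : 5 1
SWAP     : 1 5
NEG      : 1 -5
SWAP     : -5 1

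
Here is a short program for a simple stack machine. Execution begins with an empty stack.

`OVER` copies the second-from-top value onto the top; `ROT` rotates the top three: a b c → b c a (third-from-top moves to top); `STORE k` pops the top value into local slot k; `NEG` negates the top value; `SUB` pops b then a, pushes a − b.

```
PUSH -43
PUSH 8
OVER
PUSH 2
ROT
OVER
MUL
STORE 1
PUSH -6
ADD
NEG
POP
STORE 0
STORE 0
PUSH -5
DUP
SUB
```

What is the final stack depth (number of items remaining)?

1

PUSH -43 : [-43]
PUSH 8   : [-43, 8]
OVER     : [-43, 8, -43]
PUSH 2   : [-43, 8, -43, 2]
ROT      : [-43, -43, 2, 8]
OVER     : [-43, -43, 2, 8, 2]
MUL      : [-43, -43, 2, 16]
STORE 1  : [-43, -43, 2]
PUSH -6  : [-43, -43, 2, -6]
ADD      : [-43, -43, -4]
NEG      : [-43, -43, 4]
POP      : [-43, -43]
STORE 0  : [-43]
STORE 0  : []
PUSH -5  : [-5]
DUP      : [-5, -5]
SUB      : [0]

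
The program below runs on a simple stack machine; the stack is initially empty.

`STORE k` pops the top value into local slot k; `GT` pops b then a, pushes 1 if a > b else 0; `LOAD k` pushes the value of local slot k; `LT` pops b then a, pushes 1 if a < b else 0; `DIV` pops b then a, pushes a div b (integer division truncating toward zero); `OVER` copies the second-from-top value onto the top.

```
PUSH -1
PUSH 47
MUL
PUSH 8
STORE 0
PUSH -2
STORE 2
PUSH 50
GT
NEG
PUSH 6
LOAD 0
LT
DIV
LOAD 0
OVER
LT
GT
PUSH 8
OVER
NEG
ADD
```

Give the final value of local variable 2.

-2

PUSH -1 -> -1
PUSH 47 -> -1 47
MUL     -> -47
PUSH 8  -> -47 8
STORE 0 -> -47
PUSH -2 -> -47 -2
STORE 2 -> -47
PUSH 50 -> -47 50
GT      -> 0
NEG     -> 0
PUSH 6  -> 0 6
LOAD 0  -> 0 6 8
LT      -> 0 1
DIV     -> 0
LOAD 0  -> 0 8
OVER    -> 0 8 0
LT      -> 0 0
GT      -> 0
PUSH 8  -> 0 8
OVER    -> 0 8 0
NEG     -> 0 8 0
ADD     -> 0 8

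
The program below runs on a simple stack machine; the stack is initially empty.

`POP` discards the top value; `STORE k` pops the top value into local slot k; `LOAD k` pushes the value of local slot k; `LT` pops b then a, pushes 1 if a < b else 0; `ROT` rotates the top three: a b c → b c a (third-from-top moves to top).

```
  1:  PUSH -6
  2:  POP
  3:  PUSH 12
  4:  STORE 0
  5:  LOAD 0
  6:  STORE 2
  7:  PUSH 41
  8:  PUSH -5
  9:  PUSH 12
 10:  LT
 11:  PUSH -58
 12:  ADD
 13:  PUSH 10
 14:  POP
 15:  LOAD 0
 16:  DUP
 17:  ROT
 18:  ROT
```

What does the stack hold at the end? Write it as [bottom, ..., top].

[41, 12, -57, 12]

PUSH -6   -6
POP       (empty)
PUSH 12   12
STORE 0   (empty)
LOAD 0    12
STORE 2   (empty)
PUSH 41   41
PUSH -5   41 -5
PUSH 12   41 -5 12
LT        41 1
PUSH -58  41 1 -58
ADD       41 -57
PUSH 10   41 -57 10
POP       41 -57
LOAD 0    41 -57 12
DUP       41 -57 12 12
ROT       41 12 12 -57
ROT       41 12 -57 12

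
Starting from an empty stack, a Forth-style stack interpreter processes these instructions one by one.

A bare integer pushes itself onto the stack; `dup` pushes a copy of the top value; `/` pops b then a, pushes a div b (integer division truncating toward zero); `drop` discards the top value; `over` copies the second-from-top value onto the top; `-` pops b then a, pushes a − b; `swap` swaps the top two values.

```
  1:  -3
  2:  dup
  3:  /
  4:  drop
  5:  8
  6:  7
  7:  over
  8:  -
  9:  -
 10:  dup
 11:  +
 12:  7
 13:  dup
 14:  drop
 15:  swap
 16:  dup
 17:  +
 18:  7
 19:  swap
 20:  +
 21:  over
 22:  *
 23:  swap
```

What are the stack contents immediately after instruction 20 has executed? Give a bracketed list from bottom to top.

[7, 43]

-3    [-3]
dup   [-3, -3]
/     [1]
drop  []
8     [8]
7     [8, 7]
over  [8, 7, 8]
-     [8, -1]
-     [9]
dup   [9, 9]
+     [18]
7     [18, 7]
dup   [18, 7, 7]
drop  [18, 7]
swap  [7, 18]
dup   [7, 18, 18]
+     [7, 36]
7     [7, 36, 7]
swap  [7, 7, 36]
+     [7, 43]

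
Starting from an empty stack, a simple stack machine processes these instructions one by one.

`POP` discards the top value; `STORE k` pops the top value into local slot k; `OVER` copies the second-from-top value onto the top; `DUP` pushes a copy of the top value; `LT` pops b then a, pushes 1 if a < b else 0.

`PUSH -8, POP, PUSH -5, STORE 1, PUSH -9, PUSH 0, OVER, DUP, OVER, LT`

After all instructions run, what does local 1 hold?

PUSH -8 -> [-8]
POP     -> []
PUSH -5 -> [-5]
STORE 1 -> []
PUSH -9 -> [-9]
PUSH 0  -> [-9, 0]
OVER    -> [-9, 0, -9]
DUP     -> [-9, 0, -9, -9]
OVER    -> [-9, 0, -9, -9, -9]
LT      -> [-9, 0, -9, 0]

-5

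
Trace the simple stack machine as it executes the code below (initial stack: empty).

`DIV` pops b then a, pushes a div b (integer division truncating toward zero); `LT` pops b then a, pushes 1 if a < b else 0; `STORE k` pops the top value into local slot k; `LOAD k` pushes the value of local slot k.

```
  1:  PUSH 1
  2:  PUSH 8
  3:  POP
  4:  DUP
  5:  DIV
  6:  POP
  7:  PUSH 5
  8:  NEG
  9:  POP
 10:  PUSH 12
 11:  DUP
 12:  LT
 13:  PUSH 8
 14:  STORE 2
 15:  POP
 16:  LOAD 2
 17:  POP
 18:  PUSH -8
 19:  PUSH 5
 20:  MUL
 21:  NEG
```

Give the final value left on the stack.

PUSH 1  : 1
PUSH 8  : 1 8
POP     : 1
DUP     : 1 1
DIV     : 1
POP     : (empty)
PUSH 5  : 5
NEG     : -5
POP     : (empty)
PUSH 12 : 12
DUP     : 12 12
LT      : 0
PUSH 8  : 0 8
STORE 2 : 0
POP     : (empty)
LOAD 2  : 8
POP     : (empty)
PUSH -8 : -8
PUSH 5  : -8 5
MUL     : -40
NEG     : 40

40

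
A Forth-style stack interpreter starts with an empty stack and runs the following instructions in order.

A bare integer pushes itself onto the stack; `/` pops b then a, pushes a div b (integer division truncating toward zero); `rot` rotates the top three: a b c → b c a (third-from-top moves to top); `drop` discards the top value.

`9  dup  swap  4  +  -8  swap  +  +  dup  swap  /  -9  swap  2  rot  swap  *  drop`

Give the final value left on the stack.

9    : [9]
dup  : [9, 9]
swap : [9, 9]
4    : [9, 9, 4]
+    : [9, 13]
-8   : [9, 13, -8]
swap : [9, -8, 13]
+    : [9, 5]
+    : [14]
dup  : [14, 14]
swap : [14, 14]
/    : [1]
-9   : [1, -9]
swap : [-9, 1]
2    : [-9, 1, 2]
rot  : [1, 2, -9]
swap : [1, -9, 2]
*    : [1, -18]
drop : [1]

1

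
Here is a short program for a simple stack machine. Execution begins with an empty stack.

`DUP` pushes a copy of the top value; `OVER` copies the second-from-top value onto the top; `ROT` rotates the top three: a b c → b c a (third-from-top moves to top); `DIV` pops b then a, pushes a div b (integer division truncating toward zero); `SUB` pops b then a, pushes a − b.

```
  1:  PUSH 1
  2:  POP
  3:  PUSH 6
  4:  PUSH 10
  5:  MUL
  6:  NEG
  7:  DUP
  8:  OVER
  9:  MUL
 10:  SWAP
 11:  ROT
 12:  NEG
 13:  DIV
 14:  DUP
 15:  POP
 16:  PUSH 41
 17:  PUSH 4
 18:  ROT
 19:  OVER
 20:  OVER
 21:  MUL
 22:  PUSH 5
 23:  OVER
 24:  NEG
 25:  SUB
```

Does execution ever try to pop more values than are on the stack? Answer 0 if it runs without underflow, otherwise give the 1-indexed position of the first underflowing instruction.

PUSH 1  → [1]
POP     → []
PUSH 6  → [6]
PUSH 10 → [6, 10]
MUL     → [60]
NEG     → [-60]
DUP     → [-60, -60]
OVER    → [-60, -60, -60]
MUL     → [-60, 3600]
SWAP    → [3600, -60]
ROT  — needs 3 operands, stack has 2 → underflow

11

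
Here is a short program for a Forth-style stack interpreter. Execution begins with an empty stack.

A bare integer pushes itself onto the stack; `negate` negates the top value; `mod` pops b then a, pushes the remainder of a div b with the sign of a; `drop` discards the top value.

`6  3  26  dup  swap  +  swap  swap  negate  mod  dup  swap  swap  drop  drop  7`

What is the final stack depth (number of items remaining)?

6      -> [6]
3      -> [6, 3]
26     -> [6, 3, 26]
dup    -> [6, 3, 26, 26]
swap   -> [6, 3, 26, 26]
+      -> [6, 3, 52]
swap   -> [6, 52, 3]
swap   -> [6, 3, 52]
negate -> [6, 3, -52]
mod    -> [6, 3]
dup    -> [6, 3, 3]
swap   -> [6, 3, 3]
swap   -> [6, 3, 3]
drop   -> [6, 3]
drop   -> [6]
7      -> [6, 7]

2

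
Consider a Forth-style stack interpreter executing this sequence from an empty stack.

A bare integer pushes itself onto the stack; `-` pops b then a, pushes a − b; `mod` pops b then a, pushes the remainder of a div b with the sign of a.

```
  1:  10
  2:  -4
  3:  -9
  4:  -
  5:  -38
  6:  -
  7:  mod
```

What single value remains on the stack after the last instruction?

10  → [10]
-4  → [10, -4]
-9  → [10, -4, -9]
-   → [10, 5]
-38 → [10, 5, -38]
-   → [10, 43]
mod → [10]

10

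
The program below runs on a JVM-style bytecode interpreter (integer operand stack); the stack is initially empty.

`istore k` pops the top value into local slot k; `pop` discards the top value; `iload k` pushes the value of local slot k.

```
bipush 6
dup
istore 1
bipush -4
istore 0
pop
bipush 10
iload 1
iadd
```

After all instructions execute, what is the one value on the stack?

16

bipush 6  -> [6]
dup       -> [6, 6]
istore 1  -> [6]
bipush -4 -> [6, -4]
istore 0  -> [6]
pop       -> []
bipush 10 -> [10]
iload 1   -> [10, 6]
iadd      -> [16]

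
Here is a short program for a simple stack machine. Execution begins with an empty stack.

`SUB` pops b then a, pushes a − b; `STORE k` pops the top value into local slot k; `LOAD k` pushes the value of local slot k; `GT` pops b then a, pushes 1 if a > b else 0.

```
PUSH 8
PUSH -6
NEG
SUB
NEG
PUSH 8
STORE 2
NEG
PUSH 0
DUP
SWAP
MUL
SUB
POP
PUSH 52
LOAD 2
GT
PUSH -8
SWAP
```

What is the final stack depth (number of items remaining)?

2

PUSH 8  → [8]
PUSH -6 → [8, -6]
NEG     → [8, 6]
SUB     → [2]
NEG     → [-2]
PUSH 8  → [-2, 8]
STORE 2 → [-2]
NEG     → [2]
PUSH 0  → [2, 0]
DUP     → [2, 0, 0]
SWAP    → [2, 0, 0]
MUL     → [2, 0]
SUB     → [2]
POP     → []
PUSH 52 → [52]
LOAD 2  → [52, 8]
GT      → [1]
PUSH -8 → [1, -8]
SWAP    → [-8, 1]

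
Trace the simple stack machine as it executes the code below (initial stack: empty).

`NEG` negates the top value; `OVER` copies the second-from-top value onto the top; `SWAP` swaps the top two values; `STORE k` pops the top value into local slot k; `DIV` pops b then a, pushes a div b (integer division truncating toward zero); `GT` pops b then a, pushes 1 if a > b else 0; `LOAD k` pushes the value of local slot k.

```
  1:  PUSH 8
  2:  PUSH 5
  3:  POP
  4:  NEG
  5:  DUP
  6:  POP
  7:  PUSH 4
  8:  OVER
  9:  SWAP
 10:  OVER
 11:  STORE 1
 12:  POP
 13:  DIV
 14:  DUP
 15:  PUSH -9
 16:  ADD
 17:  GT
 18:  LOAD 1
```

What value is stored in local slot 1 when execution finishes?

-8

PUSH 8  → [8]
PUSH 5  → [8, 5]
POP     → [8]
NEG     → [-8]
DUP     → [-8, -8]
POP     → [-8]
PUSH 4  → [-8, 4]
OVER    → [-8, 4, -8]
SWAP    → [-8, -8, 4]
OVER    → [-8, -8, 4, -8]
STORE 1 → [-8, -8, 4]
POP     → [-8, -8]
DIV     → [1]
DUP     → [1, 1]
PUSH -9 → [1, 1, -9]
ADD     → [1, -8]
GT      → [1]
LOAD 1  → [1, -8]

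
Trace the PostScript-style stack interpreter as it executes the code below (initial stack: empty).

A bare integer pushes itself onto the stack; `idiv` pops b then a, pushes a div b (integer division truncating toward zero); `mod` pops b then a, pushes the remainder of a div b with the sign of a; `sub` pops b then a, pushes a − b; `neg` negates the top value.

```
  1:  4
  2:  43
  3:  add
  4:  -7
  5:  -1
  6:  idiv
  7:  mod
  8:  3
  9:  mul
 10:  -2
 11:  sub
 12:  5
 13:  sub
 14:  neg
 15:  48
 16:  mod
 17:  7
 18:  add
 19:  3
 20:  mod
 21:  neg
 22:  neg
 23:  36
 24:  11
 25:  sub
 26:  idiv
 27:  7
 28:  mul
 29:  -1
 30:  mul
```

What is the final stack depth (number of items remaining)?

4    -> [4]
43   -> [4, 43]
add  -> [47]
-7   -> [47, -7]
-1   -> [47, -7, -1]
idiv -> [47, 7]
mod  -> [5]
3    -> [5, 3]
mul  -> [15]
-2   -> [15, -2]
sub  -> [17]
5    -> [17, 5]
sub  -> [12]
neg  -> [-12]
48   -> [-12, 48]
mod  -> [-12]
7    -> [-12, 7]
add  -> [-5]
3    -> [-5, 3]
mod  -> [-2]
neg  -> [2]
neg  -> [-2]
36   -> [-2, 36]
11   -> [-2, 36, 11]
sub  -> [-2, 25]
idiv -> [0]
7    -> [0, 7]
mul  -> [0]
-1   -> [0, -1]
mul  -> [0]

1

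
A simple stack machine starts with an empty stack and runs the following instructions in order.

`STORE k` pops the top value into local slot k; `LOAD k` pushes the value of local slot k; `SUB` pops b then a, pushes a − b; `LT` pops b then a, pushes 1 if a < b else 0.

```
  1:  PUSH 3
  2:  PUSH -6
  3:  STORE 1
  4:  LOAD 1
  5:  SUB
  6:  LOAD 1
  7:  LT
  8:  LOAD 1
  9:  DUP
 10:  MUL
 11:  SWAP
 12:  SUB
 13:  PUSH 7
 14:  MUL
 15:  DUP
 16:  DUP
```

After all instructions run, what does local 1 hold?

PUSH 3   3
PUSH -6  3 -6
STORE 1  3
LOAD 1   3 -6
SUB      9
LOAD 1   9 -6
LT       0
LOAD 1   0 -6
DUP      0 -6 -6
MUL      0 36
SWAP     36 0
SUB      36
PUSH 7   36 7
MUL      252
DUP      252 252
DUP      252 252 252

-6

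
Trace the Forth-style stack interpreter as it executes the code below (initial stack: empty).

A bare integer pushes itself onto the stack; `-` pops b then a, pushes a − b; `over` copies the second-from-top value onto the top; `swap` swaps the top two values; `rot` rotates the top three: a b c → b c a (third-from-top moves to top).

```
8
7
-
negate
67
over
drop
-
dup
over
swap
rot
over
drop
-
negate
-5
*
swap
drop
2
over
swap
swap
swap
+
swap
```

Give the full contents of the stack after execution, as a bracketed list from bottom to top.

[2, 0]

8      -> 8
7      -> 8 7
-      -> 1
negate -> -1
67     -> -1 67
over   -> -1 67 -1
drop   -> -1 67
-      -> -68
dup    -> -68 -68
over   -> -68 -68 -68
swap   -> -68 -68 -68
rot    -> -68 -68 -68
over   -> -68 -68 -68 -68
drop   -> -68 -68 -68
-      -> -68 0
negate -> -68 0
-5     -> -68 0 -5
*      -> -68 0
swap   -> 0 -68
drop   -> 0
2      -> 0 2
over   -> 0 2 0
swap   -> 0 0 2
swap   -> 0 2 0
swap   -> 0 0 2
+      -> 0 2
swap   -> 2 0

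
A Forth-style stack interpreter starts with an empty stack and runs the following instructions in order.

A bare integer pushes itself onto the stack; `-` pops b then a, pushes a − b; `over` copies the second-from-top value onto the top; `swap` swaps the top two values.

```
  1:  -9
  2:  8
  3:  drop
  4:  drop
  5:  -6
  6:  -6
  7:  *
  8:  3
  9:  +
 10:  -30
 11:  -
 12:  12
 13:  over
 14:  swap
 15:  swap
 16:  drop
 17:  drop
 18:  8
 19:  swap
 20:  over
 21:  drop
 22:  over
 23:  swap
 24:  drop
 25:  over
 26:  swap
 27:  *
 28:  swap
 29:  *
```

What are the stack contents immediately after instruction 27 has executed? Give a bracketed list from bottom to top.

-9   : [-9]
8    : [-9, 8]
drop : [-9]
drop : []
-6   : [-6]
-6   : [-6, -6]
*    : [36]
3    : [36, 3]
+    : [39]
-30  : [39, -30]
-    : [69]
12   : [69, 12]
over : [69, 12, 69]
swap : [69, 69, 12]
swap : [69, 12, 69]
drop : [69, 12]
drop : [69]
8    : [69, 8]
swap : [8, 69]
over : [8, 69, 8]
drop : [8, 69]
over : [8, 69, 8]
swap : [8, 8, 69]
drop : [8, 8]
over : [8, 8, 8]
swap : [8, 8, 8]
*    : [8, 64]

[8, 64]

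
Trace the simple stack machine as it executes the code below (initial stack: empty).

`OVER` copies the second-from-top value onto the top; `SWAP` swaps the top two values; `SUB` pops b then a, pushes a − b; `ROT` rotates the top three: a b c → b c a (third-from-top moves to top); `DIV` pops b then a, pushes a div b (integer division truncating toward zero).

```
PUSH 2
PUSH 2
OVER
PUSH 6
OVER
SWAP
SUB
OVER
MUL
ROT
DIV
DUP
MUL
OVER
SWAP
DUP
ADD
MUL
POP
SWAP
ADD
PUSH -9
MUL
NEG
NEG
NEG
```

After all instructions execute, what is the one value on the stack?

PUSH 2   2
PUSH 2   2 2
OVER     2 2 2
PUSH 6   2 2 2 6
OVER     2 2 2 6 2
SWAP     2 2 2 2 6
SUB      2 2 2 -4
OVER     2 2 2 -4 2
MUL      2 2 2 -8
ROT      2 2 -8 2
DIV      2 2 -4
DUP      2 2 -4 -4
MUL      2 2 16
OVER     2 2 16 2
SWAP     2 2 2 16
DUP      2 2 2 16 16
ADD      2 2 2 32
MUL      2 2 64
POP      2 2
SWAP     2 2
ADD      4
PUSH -9  4 -9
MUL      -36
NEG      36
NEG      -36
NEG      36

36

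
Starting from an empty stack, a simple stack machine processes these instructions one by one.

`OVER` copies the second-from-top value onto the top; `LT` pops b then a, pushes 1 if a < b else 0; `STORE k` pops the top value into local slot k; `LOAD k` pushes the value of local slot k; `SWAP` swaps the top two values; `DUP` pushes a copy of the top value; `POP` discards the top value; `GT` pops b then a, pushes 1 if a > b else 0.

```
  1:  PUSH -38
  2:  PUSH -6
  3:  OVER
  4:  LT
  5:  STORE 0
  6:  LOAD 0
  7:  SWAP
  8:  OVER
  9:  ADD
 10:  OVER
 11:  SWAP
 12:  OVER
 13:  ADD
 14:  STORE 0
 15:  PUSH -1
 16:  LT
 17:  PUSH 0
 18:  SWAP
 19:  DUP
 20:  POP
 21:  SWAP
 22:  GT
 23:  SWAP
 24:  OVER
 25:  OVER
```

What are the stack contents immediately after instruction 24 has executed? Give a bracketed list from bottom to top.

PUSH -38 : [-38]
PUSH -6  : [-38, -6]
OVER     : [-38, -6, -38]
LT       : [-38, 0]
STORE 0  : [-38]
LOAD 0   : [-38, 0]
SWAP     : [0, -38]
OVER     : [0, -38, 0]
ADD      : [0, -38]
OVER     : [0, -38, 0]
SWAP     : [0, 0, -38]
OVER     : [0, 0, -38, 0]
ADD      : [0, 0, -38]
STORE 0  : [0, 0]
PUSH -1  : [0, 0, -1]
LT       : [0, 0]
PUSH 0   : [0, 0, 0]
SWAP     : [0, 0, 0]
DUP      : [0, 0, 0, 0]
POP      : [0, 0, 0]
SWAP     : [0, 0, 0]
GT       : [0, 0]
SWAP     : [0, 0]
OVER     : [0, 0, 0]

[0, 0, 0]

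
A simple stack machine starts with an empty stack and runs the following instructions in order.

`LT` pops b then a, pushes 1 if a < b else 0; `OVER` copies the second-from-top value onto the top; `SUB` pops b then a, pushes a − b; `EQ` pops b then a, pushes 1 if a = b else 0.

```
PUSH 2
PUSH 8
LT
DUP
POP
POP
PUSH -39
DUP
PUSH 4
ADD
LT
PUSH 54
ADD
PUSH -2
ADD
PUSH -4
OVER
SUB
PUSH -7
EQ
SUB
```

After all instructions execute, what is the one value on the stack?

PUSH 2    [2]
PUSH 8    [2, 8]
LT        [1]
DUP       [1, 1]
POP       [1]
POP       []
PUSH -39  [-39]
DUP       [-39, -39]
PUSH 4    [-39, -39, 4]
ADD       [-39, -35]
LT        [1]
PUSH 54   [1, 54]
ADD       [55]
PUSH -2   [55, -2]
ADD       [53]
PUSH -4   [53, -4]
OVER      [53, -4, 53]
SUB       [53, -57]
PUSH -7   [53, -57, -7]
EQ        [53, 0]
SUB       [53]

53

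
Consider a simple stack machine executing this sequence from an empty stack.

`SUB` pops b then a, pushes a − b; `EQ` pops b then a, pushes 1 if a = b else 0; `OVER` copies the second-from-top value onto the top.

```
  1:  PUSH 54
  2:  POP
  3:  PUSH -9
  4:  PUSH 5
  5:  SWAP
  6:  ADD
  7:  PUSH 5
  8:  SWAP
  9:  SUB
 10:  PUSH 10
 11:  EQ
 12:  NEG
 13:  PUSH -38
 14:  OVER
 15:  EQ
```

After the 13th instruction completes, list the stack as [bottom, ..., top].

PUSH 54  : 54
POP      : (empty)
PUSH -9  : -9
PUSH 5   : -9 5
SWAP     : 5 -9
ADD      : -4
PUSH 5   : -4 5
SWAP     : 5 -4
SUB      : 9
PUSH 10  : 9 10
EQ       : 0
NEG      : 0
PUSH -38 : 0 -38

[0, -38]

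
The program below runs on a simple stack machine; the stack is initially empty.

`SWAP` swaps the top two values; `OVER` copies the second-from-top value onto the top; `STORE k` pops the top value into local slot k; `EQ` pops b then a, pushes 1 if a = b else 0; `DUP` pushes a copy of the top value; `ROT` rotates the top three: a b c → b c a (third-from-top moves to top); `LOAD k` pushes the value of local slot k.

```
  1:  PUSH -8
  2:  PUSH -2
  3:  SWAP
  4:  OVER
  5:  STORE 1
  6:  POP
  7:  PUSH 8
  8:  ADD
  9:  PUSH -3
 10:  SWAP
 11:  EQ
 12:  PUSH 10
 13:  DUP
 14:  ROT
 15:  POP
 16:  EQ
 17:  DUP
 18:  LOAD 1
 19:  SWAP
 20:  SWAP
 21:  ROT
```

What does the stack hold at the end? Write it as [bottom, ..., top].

[1, -2, 1]

PUSH -8 → -8
PUSH -2 → -8 -2
SWAP    → -2 -8
OVER    → -2 -8 -2
STORE 1 → -2 -8
POP     → -2
PUSH 8  → -2 8
ADD     → 6
PUSH -3 → 6 -3
SWAP    → -3 6
EQ      → 0
PUSH 10 → 0 10
DUP     → 0 10 10
ROT     → 10 10 0
POP     → 10 10
EQ      → 1
DUP     → 1 1
LOAD 1  → 1 1 -2
SWAP    → 1 -2 1
SWAP    → 1 1 -2
ROT     → 1 -2 1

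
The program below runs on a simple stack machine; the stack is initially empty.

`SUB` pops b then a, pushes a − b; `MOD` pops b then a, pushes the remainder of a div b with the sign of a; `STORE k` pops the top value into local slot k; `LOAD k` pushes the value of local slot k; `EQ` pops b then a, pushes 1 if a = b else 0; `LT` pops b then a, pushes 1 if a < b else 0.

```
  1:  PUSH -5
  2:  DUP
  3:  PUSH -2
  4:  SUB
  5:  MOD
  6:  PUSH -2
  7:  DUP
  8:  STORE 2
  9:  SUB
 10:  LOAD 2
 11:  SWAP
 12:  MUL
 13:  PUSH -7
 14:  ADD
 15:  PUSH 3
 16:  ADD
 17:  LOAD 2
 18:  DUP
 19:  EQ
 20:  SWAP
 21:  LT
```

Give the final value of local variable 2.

-2

PUSH -5 : -5
DUP     : -5 -5
PUSH -2 : -5 -5 -2
SUB     : -5 -3
MOD     : -2
PUSH -2 : -2 -2
DUP     : -2 -2 -2
STORE 2 : -2 -2
SUB     : 0
LOAD 2  : 0 -2
SWAP    : -2 0
MUL     : 0
PUSH -7 : 0 -7
ADD     : -7
PUSH 3  : -7 3
ADD     : -4
LOAD 2  : -4 -2
DUP     : -4 -2 -2
EQ      : -4 1
SWAP    : 1 -4
LT      : 0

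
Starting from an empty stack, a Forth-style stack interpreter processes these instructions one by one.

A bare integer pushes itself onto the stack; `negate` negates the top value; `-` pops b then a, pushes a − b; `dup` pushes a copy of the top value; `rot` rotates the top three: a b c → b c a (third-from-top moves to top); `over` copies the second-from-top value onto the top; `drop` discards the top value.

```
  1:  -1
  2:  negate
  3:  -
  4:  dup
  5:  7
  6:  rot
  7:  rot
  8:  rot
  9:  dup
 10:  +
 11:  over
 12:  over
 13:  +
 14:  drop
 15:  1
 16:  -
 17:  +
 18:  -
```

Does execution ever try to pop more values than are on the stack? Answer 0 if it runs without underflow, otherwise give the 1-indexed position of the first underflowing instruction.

-1      [-1]
negate  [1]
-  — needs 2 operands, stack has 1 → underflow

3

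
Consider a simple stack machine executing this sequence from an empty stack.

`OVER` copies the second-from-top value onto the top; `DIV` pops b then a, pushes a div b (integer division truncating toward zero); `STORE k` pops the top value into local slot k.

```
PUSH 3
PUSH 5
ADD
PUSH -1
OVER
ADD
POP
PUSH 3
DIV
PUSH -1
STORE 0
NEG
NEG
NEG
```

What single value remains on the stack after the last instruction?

PUSH 3  → 3
PUSH 5  → 3 5
ADD     → 8
PUSH -1 → 8 -1
OVER    → 8 -1 8
ADD     → 8 7
POP     → 8
PUSH 3  → 8 3
DIV     → 2
PUSH -1 → 2 -1
STORE 0 → 2
NEG     → -2
NEG     → 2
NEG     → -2

-2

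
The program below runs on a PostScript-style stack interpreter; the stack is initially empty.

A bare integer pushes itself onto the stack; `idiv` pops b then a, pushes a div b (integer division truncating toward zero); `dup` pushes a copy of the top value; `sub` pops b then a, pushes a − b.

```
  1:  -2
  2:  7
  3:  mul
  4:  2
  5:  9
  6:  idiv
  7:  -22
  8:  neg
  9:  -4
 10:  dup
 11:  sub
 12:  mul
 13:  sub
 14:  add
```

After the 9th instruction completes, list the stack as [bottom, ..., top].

-2    [-2]
7     [-2, 7]
mul   [-14]
2     [-14, 2]
9     [-14, 2, 9]
idiv  [-14, 0]
-22   [-14, 0, -22]
neg   [-14, 0, 22]
-4    [-14, 0, 22, -4]

[-14, 0, 22, -4]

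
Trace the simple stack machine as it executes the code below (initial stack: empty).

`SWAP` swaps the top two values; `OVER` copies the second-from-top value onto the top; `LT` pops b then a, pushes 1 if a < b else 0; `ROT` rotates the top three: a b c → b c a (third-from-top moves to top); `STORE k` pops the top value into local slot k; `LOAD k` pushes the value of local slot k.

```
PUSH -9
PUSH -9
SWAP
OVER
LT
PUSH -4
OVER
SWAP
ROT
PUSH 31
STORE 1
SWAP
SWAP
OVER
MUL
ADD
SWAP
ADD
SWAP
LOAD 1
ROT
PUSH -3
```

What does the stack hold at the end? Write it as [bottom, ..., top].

PUSH -9 -> [-9]
PUSH -9 -> [-9, -9]
SWAP    -> [-9, -9]
OVER    -> [-9, -9, -9]
LT      -> [-9, 0]
PUSH -4 -> [-9, 0, -4]
OVER    -> [-9, 0, -4, 0]
SWAP    -> [-9, 0, 0, -4]
ROT     -> [-9, 0, -4, 0]
PUSH 31 -> [-9, 0, -4, 0, 31]
STORE 1 -> [-9, 0, -4, 0]
SWAP    -> [-9, 0, 0, -4]
SWAP    -> [-9, 0, -4, 0]
OVER    -> [-9, 0, -4, 0, -4]
MUL     -> [-9, 0, -4, 0]
ADD     -> [-9, 0, -4]
SWAP    -> [-9, -4, 0]
ADD     -> [-9, -4]
SWAP    -> [-4, -9]
LOAD 1  -> [-4, -9, 31]
ROT     -> [-9, 31, -4]
PUSH -3 -> [-9, 31, -4, -3]

[-9, 31, -4, -3]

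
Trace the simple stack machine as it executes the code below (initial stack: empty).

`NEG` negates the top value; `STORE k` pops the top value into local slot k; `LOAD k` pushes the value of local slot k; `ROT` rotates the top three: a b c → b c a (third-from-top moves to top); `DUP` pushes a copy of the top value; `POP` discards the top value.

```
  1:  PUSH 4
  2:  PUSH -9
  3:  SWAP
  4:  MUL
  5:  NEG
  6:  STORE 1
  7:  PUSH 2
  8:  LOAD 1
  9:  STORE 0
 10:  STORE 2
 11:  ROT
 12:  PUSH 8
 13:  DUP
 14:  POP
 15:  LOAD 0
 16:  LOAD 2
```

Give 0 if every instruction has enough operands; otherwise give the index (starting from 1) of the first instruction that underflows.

11

PUSH 4   4
PUSH -9  4 -9
SWAP     -9 4
MUL      -36
NEG      36
STORE 1  (empty)
PUSH 2   2
LOAD 1   2 36
STORE 0  2
STORE 2  (empty)
ROT  — needs 3 operands, stack has 0 → underflow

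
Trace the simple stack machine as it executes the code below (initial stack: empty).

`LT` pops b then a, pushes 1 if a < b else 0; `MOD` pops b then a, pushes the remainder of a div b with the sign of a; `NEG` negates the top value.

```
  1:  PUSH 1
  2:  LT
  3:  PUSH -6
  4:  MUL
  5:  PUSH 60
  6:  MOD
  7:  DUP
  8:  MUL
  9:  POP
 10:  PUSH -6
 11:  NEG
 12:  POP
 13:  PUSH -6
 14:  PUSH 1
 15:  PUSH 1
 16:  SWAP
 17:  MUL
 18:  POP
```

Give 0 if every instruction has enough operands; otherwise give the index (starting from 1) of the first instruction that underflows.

PUSH 1 -> 1
LT  — needs 2 operands, stack has 1 → underflow

2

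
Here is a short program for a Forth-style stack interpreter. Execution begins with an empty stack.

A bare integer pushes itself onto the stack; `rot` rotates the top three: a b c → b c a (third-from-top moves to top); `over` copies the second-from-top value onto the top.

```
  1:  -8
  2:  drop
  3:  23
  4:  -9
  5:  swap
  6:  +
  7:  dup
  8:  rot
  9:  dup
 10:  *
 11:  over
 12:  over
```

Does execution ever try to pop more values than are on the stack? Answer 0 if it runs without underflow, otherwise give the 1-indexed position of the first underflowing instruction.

8

-8   -> -8
drop -> (empty)
23   -> 23
-9   -> 23 -9
swap -> -9 23
+    -> 14
dup  -> 14 14
rot  — needs 3 operands, stack has 2 → underflow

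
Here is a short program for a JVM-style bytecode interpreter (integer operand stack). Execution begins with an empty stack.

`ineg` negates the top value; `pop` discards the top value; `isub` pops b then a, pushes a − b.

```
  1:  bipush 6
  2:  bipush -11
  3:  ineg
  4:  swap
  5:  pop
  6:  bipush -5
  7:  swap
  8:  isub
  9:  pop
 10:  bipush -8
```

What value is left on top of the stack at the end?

bipush 6   -> 6
bipush -11 -> 6 -11
ineg       -> 6 11
swap       -> 11 6
pop        -> 11
bipush -5  -> 11 -5
swap       -> -5 11
isub       -> -16
pop        -> (empty)
bipush -8  -> -8

-8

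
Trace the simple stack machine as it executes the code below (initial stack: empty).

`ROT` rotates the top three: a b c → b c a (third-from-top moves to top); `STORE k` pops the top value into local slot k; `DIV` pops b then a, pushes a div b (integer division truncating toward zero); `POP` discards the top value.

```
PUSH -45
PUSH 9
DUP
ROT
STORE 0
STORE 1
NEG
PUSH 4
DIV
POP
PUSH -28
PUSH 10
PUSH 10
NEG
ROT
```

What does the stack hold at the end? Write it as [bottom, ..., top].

[10, -10, -28]

PUSH -45 -> -45
PUSH 9   -> -45 9
DUP      -> -45 9 9
ROT      -> 9 9 -45
STORE 0  -> 9 9
STORE 1  -> 9
NEG      -> -9
PUSH 4   -> -9 4
DIV      -> -2
POP      -> (empty)
PUSH -28 -> -28
PUSH 10  -> -28 10
PUSH 10  -> -28 10 10
NEG      -> -28 10 -10
ROT      -> 10 -10 -28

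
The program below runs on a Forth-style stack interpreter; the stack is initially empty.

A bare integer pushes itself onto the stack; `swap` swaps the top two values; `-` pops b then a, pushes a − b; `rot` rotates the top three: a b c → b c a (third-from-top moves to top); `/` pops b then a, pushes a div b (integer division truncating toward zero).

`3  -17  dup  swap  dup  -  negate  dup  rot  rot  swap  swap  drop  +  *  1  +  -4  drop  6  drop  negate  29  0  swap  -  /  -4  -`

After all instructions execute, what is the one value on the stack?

3

3      -> [3]
-17    -> [3, -17]
dup    -> [3, -17, -17]
swap   -> [3, -17, -17]
dup    -> [3, -17, -17, -17]
-      -> [3, -17, 0]
negate -> [3, -17, 0]
dup    -> [3, -17, 0, 0]
rot    -> [3, 0, 0, -17]
rot    -> [3, 0, -17, 0]
swap   -> [3, 0, 0, -17]
swap   -> [3, 0, -17, 0]
drop   -> [3, 0, -17]
+      -> [3, -17]
*      -> [-51]
1      -> [-51, 1]
+      -> [-50]
-4     -> [-50, -4]
drop   -> [-50]
6      -> [-50, 6]
drop   -> [-50]
negate -> [50]
29     -> [50, 29]
0      -> [50, 29, 0]
swap   -> [50, 0, 29]
-      -> [50, -29]
/      -> [-1]
-4     -> [-1, -4]
-      -> [3]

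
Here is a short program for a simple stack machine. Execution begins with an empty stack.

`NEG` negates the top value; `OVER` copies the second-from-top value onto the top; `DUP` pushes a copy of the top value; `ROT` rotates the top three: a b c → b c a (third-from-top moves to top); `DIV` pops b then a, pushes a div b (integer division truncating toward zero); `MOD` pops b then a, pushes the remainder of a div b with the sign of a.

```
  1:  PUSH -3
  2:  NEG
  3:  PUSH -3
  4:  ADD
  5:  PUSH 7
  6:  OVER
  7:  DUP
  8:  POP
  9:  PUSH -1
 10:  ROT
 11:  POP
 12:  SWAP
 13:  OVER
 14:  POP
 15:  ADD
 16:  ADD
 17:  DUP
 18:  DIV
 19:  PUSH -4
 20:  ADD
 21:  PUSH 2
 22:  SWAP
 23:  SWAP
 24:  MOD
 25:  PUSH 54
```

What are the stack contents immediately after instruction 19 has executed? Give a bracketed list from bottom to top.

[1, -4]

PUSH -3  -3
NEG      3
PUSH -3  3 -3
ADD      0
PUSH 7   0 7
OVER     0 7 0
DUP      0 7 0 0
POP      0 7 0
PUSH -1  0 7 0 -1
ROT      0 0 -1 7
POP      0 0 -1
SWAP     0 -1 0
OVER     0 -1 0 -1
POP      0 -1 0
ADD      0 -1
ADD      -1
DUP      -1 -1
DIV      1
PUSH -4  1 -4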